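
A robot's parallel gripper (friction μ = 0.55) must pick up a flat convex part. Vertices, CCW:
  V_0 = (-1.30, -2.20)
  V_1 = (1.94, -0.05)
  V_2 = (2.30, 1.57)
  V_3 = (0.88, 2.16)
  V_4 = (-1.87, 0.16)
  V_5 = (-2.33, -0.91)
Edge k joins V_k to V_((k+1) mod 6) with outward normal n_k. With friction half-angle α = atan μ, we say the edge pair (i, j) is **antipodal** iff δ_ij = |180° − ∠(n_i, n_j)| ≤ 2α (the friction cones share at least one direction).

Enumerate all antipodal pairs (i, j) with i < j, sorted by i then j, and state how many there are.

α = atan 0.55 = 28.81°;  2α = 57.62°
n_0 = (+0.5529, -0.8332)
n_1 = (+0.9762, -0.2169)
n_2 = (+0.3837, +0.9235)
n_3 = (-0.5882, +0.8087)
n_4 = (-0.9187, +0.3950)
n_5 = (-0.7815, -0.6240)
  (0,1): δ = 136.10°  ·
  (0,2): δ = 56.13°  ✓
  (0,3): δ = 2.46°  ✓
  (0,4): δ = 33.17°  ✓
  (0,5): δ = 95.04°  ·
  (1,2): δ = 100.03°  ·
  (1,3): δ = 41.44°  ✓
  (1,4): δ = 10.73°  ✓
  (1,5): δ = 51.13°  ✓
  (2,3): δ = 121.41°  ·
  (2,4): δ = 90.70°  ·
  (2,5): δ = 28.83°  ✓
  (3,4): δ = 149.29°  ·
  (3,5): δ = 87.42°  ·
  (4,5): δ = 118.13°  ·
antipodal pairs: 7

count = 7; pairs: (0,2), (0,3), (0,4), (1,3), (1,4), (1,5), (2,5)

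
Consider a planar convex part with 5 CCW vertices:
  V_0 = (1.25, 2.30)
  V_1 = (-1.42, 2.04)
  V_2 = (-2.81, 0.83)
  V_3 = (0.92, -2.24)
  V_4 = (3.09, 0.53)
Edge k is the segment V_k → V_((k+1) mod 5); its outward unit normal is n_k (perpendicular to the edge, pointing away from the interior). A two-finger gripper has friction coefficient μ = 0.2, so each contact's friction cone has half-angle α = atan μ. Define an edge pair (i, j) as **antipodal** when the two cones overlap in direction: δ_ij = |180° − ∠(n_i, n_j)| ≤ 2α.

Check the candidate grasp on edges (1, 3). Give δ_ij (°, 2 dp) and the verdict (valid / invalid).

δ = 10.89°, valid

α = atan 0.2 = 11.31°;  2α = 22.62°
edge 1: e_1 = (-1.39, -1.21);  n_1 = (-0.6566, +0.7543)
edge 3: e_3 = (+2.17, +2.77);  n_3 = (+0.7872, -0.6167)
∠(n_1, n_3) = 169.11°
δ = |180° − 169.11°| = 10.89°
10.89° ≤ 2α = 22.62°  →  valid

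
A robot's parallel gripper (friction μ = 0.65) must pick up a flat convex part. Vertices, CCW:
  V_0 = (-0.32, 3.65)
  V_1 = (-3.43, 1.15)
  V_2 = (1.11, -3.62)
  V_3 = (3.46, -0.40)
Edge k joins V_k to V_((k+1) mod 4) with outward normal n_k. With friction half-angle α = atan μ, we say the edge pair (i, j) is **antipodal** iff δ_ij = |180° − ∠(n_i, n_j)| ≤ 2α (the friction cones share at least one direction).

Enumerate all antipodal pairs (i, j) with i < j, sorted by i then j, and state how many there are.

count = 2; pairs: (0,2), (1,3)

α = atan 0.65 = 33.02°;  2α = 66.05°
n_0 = (-0.6265, +0.7794)
n_1 = (-0.7244, -0.6894)
n_2 = (+0.8078, -0.5895)
n_3 = (+0.7311, +0.6823)
  (0,1): δ = 85.21°  ·
  (0,2): δ = 15.08°  ✓
  (0,3): δ = 94.23°  ·
  (1,2): δ = 79.71°  ·
  (1,3): δ = 0.56°  ✓
  (2,3): δ = 100.85°  ·
antipodal pairs: 2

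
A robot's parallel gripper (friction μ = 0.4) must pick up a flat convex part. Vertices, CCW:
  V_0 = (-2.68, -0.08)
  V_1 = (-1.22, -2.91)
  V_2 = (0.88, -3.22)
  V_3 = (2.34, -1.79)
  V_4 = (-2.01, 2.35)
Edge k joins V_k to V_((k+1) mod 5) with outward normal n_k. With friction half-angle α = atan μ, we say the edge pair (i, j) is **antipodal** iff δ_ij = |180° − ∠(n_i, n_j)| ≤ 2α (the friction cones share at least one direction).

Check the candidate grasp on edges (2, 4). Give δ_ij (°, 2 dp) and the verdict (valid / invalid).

δ = 30.18°, valid

α = atan 0.4 = 21.80°;  2α = 43.60°
edge 2: e_2 = (+1.46, +1.43);  n_2 = (+0.6997, -0.7144)
edge 4: e_4 = (-0.67, -2.43);  n_4 = (-0.9640, +0.2658)
∠(n_2, n_4) = 149.82°
δ = |180° − 149.82°| = 30.18°
30.18° ≤ 2α = 43.60°  →  valid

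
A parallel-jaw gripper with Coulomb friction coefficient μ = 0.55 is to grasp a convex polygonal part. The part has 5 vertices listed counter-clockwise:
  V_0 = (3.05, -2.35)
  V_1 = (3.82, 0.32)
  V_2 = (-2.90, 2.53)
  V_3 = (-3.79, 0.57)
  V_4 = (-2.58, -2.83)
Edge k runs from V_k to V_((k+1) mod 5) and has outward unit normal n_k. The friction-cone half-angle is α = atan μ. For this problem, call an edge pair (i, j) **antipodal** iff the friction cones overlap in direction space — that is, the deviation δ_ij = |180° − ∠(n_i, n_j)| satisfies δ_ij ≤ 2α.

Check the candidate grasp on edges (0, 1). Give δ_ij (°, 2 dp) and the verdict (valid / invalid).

δ = 92.12°, invalid

α = atan 0.55 = 28.81°;  2α = 57.62°
edge 0: e_0 = (+0.77, +2.67);  n_0 = (+0.9608, -0.2771)
edge 1: e_1 = (-6.72, +2.21);  n_1 = (+0.3124, +0.9499)
∠(n_0, n_1) = 87.88°
δ = |180° − 87.88°| = 92.12°
92.12° > 2α = 57.62°  →  invalid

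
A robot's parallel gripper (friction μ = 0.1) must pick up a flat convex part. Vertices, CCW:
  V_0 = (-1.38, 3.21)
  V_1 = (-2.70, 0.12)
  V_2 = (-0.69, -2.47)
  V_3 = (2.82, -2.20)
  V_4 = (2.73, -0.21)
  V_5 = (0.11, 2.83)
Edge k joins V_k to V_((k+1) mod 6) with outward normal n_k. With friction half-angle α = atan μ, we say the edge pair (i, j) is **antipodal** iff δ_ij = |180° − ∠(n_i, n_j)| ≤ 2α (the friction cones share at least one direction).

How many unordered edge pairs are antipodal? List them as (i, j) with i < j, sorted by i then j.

α = atan 0.1 = 5.71°;  2α = 11.42°
n_0 = (-0.9196, +0.3928)
n_1 = (-0.7900, -0.6131)
n_2 = (+0.0767, -0.9971)
n_3 = (+0.9990, +0.0452)
n_4 = (+0.7575, +0.6528)
n_5 = (+0.2471, +0.9690)
  (0,1): δ = 119.05°  ·
  (0,2): δ = 62.47°  ·
  (0,3): δ = 25.72°  ·
  (0,4): δ = 63.89°  ·
  (0,5): δ = 98.82°  ·
  (1,2): δ = 123.41°  ·
  (1,3): δ = 35.22°  ·
  (1,4): δ = 2.94°  ✓
  (1,5): δ = 37.88°  ·
  (2,3): δ = 91.81°  ·
  (2,4): δ = 53.64°  ·
  (2,5): δ = 18.71°  ·
  (3,4): δ = 141.83°  ·
  (3,5): δ = 106.90°  ·
  (4,5): δ = 145.06°  ·
antipodal pairs: 1

count = 1; pairs: (1,4)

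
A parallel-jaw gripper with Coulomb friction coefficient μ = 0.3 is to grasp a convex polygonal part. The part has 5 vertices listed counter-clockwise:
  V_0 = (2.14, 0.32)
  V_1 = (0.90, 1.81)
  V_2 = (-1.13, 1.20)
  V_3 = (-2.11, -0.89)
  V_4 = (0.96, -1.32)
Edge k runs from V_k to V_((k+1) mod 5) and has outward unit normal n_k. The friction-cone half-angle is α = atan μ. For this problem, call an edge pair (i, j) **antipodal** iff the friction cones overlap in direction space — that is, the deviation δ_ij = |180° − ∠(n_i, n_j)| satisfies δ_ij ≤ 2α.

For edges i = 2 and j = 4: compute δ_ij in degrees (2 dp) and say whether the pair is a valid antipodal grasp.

α = atan 0.3 = 16.70°;  2α = 33.40°
edge 2: e_2 = (-0.98, -2.09);  n_2 = (-0.9054, +0.4245)
edge 4: e_4 = (+1.18, +1.64);  n_4 = (+0.8117, -0.5840)
∠(n_2, n_4) = 169.39°
δ = |180° − 169.39°| = 10.61°
10.61° ≤ 2α = 33.40°  →  valid

δ = 10.61°, valid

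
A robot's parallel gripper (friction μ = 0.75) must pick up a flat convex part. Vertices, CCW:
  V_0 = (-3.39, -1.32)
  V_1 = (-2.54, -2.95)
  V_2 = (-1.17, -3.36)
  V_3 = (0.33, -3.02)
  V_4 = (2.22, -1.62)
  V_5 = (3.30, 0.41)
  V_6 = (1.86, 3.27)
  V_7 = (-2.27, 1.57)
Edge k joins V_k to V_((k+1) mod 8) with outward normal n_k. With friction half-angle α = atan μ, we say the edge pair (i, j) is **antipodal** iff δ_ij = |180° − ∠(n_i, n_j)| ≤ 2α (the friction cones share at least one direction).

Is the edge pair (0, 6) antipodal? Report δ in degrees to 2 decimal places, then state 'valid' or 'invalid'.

δ = 84.83°, invalid

α = atan 0.75 = 36.87°;  2α = 73.74°
edge 0: e_0 = (+0.85, -1.63);  n_0 = (-0.8867, -0.4624)
edge 6: e_6 = (-4.13, -1.70);  n_6 = (-0.3806, +0.9247)
∠(n_0, n_6) = 95.17°
δ = |180° − 95.17°| = 84.83°
84.83° > 2α = 73.74°  →  invalid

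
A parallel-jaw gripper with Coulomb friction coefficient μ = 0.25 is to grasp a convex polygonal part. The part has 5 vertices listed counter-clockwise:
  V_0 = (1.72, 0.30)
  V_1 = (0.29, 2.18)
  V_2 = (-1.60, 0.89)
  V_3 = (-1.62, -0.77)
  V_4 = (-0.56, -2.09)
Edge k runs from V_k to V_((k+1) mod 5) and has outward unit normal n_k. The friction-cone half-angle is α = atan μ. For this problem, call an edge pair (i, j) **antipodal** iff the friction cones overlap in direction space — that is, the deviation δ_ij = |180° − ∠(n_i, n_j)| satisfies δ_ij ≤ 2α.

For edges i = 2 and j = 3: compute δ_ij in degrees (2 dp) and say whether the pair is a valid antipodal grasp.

δ = 140.54°, invalid

α = atan 0.25 = 14.04°;  2α = 28.07°
edge 2: e_2 = (-0.02, -1.66);  n_2 = (-0.9999, +0.0120)
edge 3: e_3 = (+1.06, -1.32);  n_3 = (-0.7797, -0.6261)
∠(n_2, n_3) = 39.46°
δ = |180° − 39.46°| = 140.54°
140.54° > 2α = 28.07°  →  invalid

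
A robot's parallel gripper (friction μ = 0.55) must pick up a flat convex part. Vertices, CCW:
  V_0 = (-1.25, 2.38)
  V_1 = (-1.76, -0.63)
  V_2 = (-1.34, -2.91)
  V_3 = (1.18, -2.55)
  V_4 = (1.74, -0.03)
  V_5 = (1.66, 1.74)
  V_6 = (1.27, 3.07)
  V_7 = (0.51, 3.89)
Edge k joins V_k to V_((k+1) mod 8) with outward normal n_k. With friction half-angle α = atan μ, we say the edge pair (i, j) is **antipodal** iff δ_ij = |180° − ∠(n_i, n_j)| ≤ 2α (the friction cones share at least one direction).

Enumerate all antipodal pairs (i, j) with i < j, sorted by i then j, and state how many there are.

α = atan 0.55 = 28.81°;  2α = 57.62°
n_0 = (-0.9859, +0.1671)
n_1 = (-0.9835, -0.1812)
n_2 = (+0.1414, -0.9899)
n_3 = (+0.9762, -0.2169)
n_4 = (+0.9990, +0.0452)
n_5 = (+0.9596, +0.2814)
n_6 = (+0.7334, +0.6798)
n_7 = (-0.6511, +0.7590)
  (0,1): δ = 159.95°  ·
  (0,2): δ = 72.25°  ·
  (0,3): δ = 2.91°  ✓
  (0,4): δ = 12.20°  ✓
  (0,5): δ = 25.96°  ✓
  (0,6): δ = 52.44°  ✓
  (0,7): δ = 140.24°  ·
  (1,2): δ = 92.31°  ·
  (1,3): δ = 22.97°  ✓
  (1,4): δ = 7.85°  ✓
  (1,5): δ = 5.91°  ✓
  (1,6): δ = 32.39°  ✓
  (1,7): δ = 120.19°  ·
  (2,3): δ = 110.66°  ·
  (2,4): δ = 95.54°  ·
  (2,5): δ = 81.79°  ·
  (2,6): δ = 55.30°  ✓
  (2,7): δ = 32.50°  ✓
  (3,4): δ = 164.88°  ·
  (3,5): δ = 151.13°  ·
  (3,6): δ = 124.65°  ·
  (3,7): δ = 36.84°  ✓
  (4,5): δ = 166.24°  ·
  (4,6): δ = 139.76°  ·
  (4,7): δ = 51.96°  ✓
  (5,6): δ = 153.52°  ·
  (5,7): δ = 65.71°  ·
  (6,7): δ = 92.20°  ·
antipodal pairs: 12

count = 12; pairs: (0,3), (0,4), (0,5), (0,6), (1,3), (1,4), (1,5), (1,6), (2,6), (2,7), (3,7), (4,7)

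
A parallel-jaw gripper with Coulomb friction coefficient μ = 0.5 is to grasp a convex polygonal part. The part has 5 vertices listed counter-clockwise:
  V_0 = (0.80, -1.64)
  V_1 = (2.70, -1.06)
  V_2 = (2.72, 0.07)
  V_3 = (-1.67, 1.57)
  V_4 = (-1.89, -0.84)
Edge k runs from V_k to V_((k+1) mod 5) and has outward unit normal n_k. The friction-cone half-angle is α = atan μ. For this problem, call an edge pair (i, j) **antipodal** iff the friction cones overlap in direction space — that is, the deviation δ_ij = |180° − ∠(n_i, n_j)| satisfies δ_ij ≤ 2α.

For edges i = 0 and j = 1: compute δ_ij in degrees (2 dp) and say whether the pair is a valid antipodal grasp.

α = atan 0.5 = 26.57°;  2α = 53.13°
edge 0: e_0 = (+1.90, +0.58);  n_0 = (+0.2920, -0.9564)
edge 1: e_1 = (+0.02, +1.13);  n_1 = (+0.9998, -0.0177)
∠(n_0, n_1) = 72.01°
δ = |180° − 72.01°| = 107.99°
107.99° > 2α = 53.13°  →  invalid

δ = 107.99°, invalid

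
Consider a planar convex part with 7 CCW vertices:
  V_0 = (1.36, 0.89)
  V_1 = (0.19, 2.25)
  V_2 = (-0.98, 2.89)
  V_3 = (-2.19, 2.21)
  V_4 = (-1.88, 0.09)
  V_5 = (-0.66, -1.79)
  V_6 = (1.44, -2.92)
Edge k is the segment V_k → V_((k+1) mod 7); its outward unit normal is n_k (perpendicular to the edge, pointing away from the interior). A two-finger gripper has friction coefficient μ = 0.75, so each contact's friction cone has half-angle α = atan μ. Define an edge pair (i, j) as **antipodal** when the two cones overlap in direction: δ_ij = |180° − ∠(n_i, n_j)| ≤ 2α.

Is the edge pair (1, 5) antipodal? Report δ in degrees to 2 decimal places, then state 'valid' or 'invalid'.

δ = 0.39°, valid

α = atan 0.75 = 36.87°;  2α = 73.74°
edge 1: e_1 = (-1.17, +0.64);  n_1 = (+0.4799, +0.8773)
edge 5: e_5 = (+2.10, -1.13);  n_5 = (-0.4738, -0.8806)
∠(n_1, n_5) = 179.61°
δ = |180° − 179.61°| = 0.39°
0.39° ≤ 2α = 73.74°  →  valid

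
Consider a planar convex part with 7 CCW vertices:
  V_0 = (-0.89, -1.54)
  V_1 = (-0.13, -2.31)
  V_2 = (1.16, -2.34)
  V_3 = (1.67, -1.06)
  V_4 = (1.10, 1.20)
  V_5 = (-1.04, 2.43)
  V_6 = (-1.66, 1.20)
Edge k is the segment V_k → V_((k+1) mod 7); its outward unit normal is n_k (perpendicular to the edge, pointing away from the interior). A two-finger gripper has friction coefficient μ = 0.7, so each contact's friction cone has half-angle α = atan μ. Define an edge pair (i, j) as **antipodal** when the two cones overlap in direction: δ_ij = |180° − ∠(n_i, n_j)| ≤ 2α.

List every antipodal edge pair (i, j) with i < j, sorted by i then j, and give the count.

α = atan 0.7 = 34.99°;  2α = 69.98°
n_0 = (-0.7117, -0.7025)
n_1 = (-0.0232, -0.9997)
n_2 = (+0.9290, -0.3701)
n_3 = (+0.9696, +0.2446)
n_4 = (+0.4983, +0.8670)
n_5 = (-0.8930, +0.4501)
n_6 = (-0.9627, -0.2705)
  (0,1): δ = 135.96°  ·
  (0,2): δ = 66.35°  ✓
  (0,3): δ = 30.47°  ✓
  (0,4): δ = 15.49°  ✓
  (0,5): δ = 108.62°  ·
  (0,6): δ = 151.07°  ·
  (1,2): δ = 110.39°  ·
  (1,3): δ = 74.51°  ·
  (1,4): δ = 28.56°  ✓
  (1,5): δ = 64.58°  ✓
  (1,6): δ = 107.03°  ·
  (2,3): δ = 144.12°  ·
  (2,4): δ = 98.16°  ·
  (2,5): δ = 5.03°  ✓
  (2,6): δ = 37.42°  ✓
  (3,4): δ = 134.04°  ·
  (3,5): δ = 40.91°  ✓
  (3,6): δ = 1.54°  ✓
  (4,5): δ = 86.86°  ·
  (4,6): δ = 44.41°  ✓
  (5,6): δ = 137.55°  ·
antipodal pairs: 10

count = 10; pairs: (0,2), (0,3), (0,4), (1,4), (1,5), (2,5), (2,6), (3,5), (3,6), (4,6)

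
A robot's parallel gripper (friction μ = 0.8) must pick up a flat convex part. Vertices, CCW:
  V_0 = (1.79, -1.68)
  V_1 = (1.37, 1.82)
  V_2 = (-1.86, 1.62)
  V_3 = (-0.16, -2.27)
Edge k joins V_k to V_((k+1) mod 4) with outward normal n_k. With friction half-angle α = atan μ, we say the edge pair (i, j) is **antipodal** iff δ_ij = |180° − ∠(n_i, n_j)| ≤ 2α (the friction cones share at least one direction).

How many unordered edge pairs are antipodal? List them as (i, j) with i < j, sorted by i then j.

count = 3; pairs: (0,2), (1,2), (1,3)

α = atan 0.8 = 38.66°;  2α = 77.32°
n_0 = (+0.9929, +0.1191)
n_1 = (-0.0618, +0.9981)
n_2 = (-0.9163, -0.4004)
n_3 = (+0.2896, -0.9571)
  (0,1): δ = 93.30°  ·
  (0,2): δ = 16.76°  ✓
  (0,3): δ = 99.99°  ·
  (1,2): δ = 69.94°  ✓
  (1,3): δ = 13.29°  ✓
  (2,3): δ = 96.77°  ·
antipodal pairs: 3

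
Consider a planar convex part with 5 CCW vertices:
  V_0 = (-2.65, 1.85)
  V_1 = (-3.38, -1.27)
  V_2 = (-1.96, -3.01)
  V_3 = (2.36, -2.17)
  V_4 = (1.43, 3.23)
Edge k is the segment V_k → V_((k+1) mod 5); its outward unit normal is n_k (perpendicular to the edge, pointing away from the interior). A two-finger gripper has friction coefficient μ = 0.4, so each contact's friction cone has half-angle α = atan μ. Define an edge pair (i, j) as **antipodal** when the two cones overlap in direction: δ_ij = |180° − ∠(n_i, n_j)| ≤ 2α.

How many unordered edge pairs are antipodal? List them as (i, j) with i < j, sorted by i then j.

count = 3; pairs: (0,3), (1,3), (2,4)

α = atan 0.4 = 21.80°;  2α = 43.60°
n_0 = (-0.9737, +0.2278)
n_1 = (-0.7748, -0.6323)
n_2 = (+0.1909, -0.9816)
n_3 = (+0.9855, +0.1697)
n_4 = (-0.3204, +0.9473)
  (0,1): δ = 127.61°  ·
  (0,2): δ = 65.83°  ·
  (0,3): δ = 22.94°  ✓
  (0,4): δ = 121.86°  ·
  (1,2): δ = 118.21°  ·
  (1,3): δ = 29.45°  ✓
  (1,4): δ = 69.47°  ·
  (2,3): δ = 91.23°  ·
  (2,4): δ = 7.68°  ✓
  (3,4): δ = 81.08°  ·
antipodal pairs: 3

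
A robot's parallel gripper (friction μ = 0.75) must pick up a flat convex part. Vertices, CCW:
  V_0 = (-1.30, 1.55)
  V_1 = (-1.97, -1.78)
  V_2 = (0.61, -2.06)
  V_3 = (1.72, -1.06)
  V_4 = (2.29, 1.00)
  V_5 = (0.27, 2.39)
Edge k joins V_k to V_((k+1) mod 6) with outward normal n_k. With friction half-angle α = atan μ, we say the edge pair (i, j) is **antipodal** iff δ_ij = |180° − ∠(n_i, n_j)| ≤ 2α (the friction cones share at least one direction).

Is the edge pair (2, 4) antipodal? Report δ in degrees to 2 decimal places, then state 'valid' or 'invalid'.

δ = 76.55°, invalid

α = atan 0.75 = 36.87°;  2α = 73.74°
edge 2: e_2 = (+1.11, +1.00);  n_2 = (+0.6693, -0.7430)
edge 4: e_4 = (-2.02, +1.39);  n_4 = (+0.5669, +0.8238)
∠(n_2, n_4) = 103.45°
δ = |180° − 103.45°| = 76.55°
76.55° > 2α = 73.74°  →  invalid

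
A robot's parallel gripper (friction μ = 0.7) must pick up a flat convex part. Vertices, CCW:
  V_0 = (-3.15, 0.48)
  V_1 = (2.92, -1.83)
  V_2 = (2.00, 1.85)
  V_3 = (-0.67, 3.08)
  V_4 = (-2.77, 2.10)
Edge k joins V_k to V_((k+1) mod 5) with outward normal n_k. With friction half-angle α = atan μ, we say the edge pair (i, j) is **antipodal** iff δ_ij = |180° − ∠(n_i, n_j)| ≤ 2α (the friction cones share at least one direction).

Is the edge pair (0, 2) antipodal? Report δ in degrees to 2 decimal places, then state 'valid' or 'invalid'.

α = atan 0.7 = 34.99°;  2α = 69.98°
edge 0: e_0 = (+6.07, -2.31);  n_0 = (-0.3557, -0.9346)
edge 2: e_2 = (-2.67, +1.23);  n_2 = (+0.4184, +0.9083)
∠(n_0, n_2) = 176.10°
δ = |180° − 176.10°| = 3.90°
3.90° ≤ 2α = 69.98°  →  valid

δ = 3.90°, valid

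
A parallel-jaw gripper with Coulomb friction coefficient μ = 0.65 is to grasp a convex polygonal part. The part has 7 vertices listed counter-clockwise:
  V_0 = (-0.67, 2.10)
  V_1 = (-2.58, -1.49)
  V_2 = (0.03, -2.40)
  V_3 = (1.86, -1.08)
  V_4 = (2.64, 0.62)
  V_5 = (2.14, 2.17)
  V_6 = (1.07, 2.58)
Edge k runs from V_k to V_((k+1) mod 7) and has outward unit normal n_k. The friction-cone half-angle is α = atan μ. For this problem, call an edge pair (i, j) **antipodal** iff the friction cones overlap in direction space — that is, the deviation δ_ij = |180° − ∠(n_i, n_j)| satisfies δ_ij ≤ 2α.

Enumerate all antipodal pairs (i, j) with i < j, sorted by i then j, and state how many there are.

count = 9; pairs: (0,2), (0,3), (0,4), (1,4), (1,5), (1,6), (2,5), (2,6), (3,6)

α = atan 0.65 = 33.02°;  2α = 66.05°
n_0 = (-0.8828, +0.4697)
n_1 = (-0.3292, -0.9443)
n_2 = (+0.5850, -0.8110)
n_3 = (+0.9089, -0.4170)
n_4 = (+0.9517, +0.3070)
n_5 = (+0.3578, +0.9338)
n_6 = (-0.2659, +0.9640)
  (0,1): δ = 81.21°  ·
  (0,2): δ = 26.18°  ✓
  (0,3): δ = 3.37°  ✓
  (0,4): δ = 45.89°  ✓
  (0,5): δ = 97.05°  ·
  (0,6): δ = 133.44°  ·
  (1,2): δ = 124.98°  ·
  (1,3): δ = 95.43°  ·
  (1,4): δ = 52.90°  ✓
  (1,5): δ = 1.74°  ✓
  (1,6): δ = 34.64°  ✓
  (2,3): δ = 150.45°  ·
  (2,4): δ = 107.92°  ·
  (2,5): δ = 56.77°  ✓
  (2,6): δ = 20.38°  ✓
  (3,4): δ = 137.47°  ·
  (3,5): δ = 86.32°  ·
  (3,6): δ = 49.93°  ✓
  (4,5): δ = 128.84°  ·
  (4,6): δ = 92.46°  ·
  (5,6): δ = 143.61°  ·
antipodal pairs: 9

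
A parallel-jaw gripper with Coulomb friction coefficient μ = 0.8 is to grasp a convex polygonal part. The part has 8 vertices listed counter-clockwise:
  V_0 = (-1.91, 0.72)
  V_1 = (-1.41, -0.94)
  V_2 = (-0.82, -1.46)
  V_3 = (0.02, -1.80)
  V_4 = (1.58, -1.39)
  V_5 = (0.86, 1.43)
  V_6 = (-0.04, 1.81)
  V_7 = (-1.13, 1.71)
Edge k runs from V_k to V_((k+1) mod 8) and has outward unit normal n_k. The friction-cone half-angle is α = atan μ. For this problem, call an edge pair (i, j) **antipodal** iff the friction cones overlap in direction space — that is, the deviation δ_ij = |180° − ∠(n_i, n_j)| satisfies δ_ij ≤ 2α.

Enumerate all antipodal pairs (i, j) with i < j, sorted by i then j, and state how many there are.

count = 13; pairs: (0,4), (0,5), (1,4), (1,5), (1,6), (2,4), (2,5), (2,6), (2,7), (3,5), (3,6), (3,7), (4,7)

α = atan 0.8 = 38.66°;  2α = 77.32°
n_0 = (-0.9575, -0.2884)
n_1 = (-0.6612, -0.7502)
n_2 = (-0.3752, -0.9269)
n_3 = (+0.2542, -0.9672)
n_4 = (+0.9689, +0.2474)
n_5 = (+0.3890, +0.9212)
n_6 = (-0.0914, +0.9958)
n_7 = (-0.7855, +0.6189)
  (0,1): δ = 148.15°  ·
  (0,2): δ = 128.80°  ·
  (0,3): δ = 92.04°  ·
  (0,4): δ = 2.44°  ✓
  (0,5): δ = 50.35°  ✓
  (0,6): δ = 78.48°  ·
  (0,7): δ = 125.00°  ·
  (1,2): δ = 160.64°  ·
  (1,3): δ = 123.88°  ·
  (1,4): δ = 34.29°  ✓
  (1,5): δ = 18.50°  ✓
  (1,6): δ = 46.63°  ✓
  (1,7): δ = 93.16°  ·
  (2,3): δ = 143.24°  ·
  (2,4): δ = 53.64°  ✓
  (2,5): δ = 0.85°  ✓
  (2,6): δ = 27.28°  ✓
  (2,7): δ = 73.80°  ✓
  (3,4): δ = 90.40°  ·
  (3,5): δ = 37.62°  ✓
  (3,6): δ = 9.48°  ✓
  (3,7): δ = 37.04°  ✓
  (4,5): δ = 127.21°  ·
  (4,6): δ = 99.08°  ·
  (4,7): δ = 52.56°  ✓
  (5,6): δ = 151.87°  ·
  (5,7): δ = 105.34°  ·
  (6,7): δ = 133.48°  ·
antipodal pairs: 13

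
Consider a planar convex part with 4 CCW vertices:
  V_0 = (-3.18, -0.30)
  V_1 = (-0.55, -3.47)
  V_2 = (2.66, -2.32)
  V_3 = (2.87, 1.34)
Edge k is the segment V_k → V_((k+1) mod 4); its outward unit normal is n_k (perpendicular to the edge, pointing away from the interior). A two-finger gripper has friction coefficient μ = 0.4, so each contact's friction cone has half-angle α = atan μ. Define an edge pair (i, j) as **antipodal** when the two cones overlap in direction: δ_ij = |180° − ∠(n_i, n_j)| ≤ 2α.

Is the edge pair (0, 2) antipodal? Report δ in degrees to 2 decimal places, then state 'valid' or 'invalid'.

δ = 42.96°, valid

α = atan 0.4 = 21.80°;  2α = 43.60°
edge 0: e_0 = (+2.63, -3.17);  n_0 = (-0.7696, -0.6385)
edge 2: e_2 = (+0.21, +3.66);  n_2 = (+0.9984, -0.0573)
∠(n_0, n_2) = 137.04°
δ = |180° − 137.04°| = 42.96°
42.96° ≤ 2α = 43.60°  →  valid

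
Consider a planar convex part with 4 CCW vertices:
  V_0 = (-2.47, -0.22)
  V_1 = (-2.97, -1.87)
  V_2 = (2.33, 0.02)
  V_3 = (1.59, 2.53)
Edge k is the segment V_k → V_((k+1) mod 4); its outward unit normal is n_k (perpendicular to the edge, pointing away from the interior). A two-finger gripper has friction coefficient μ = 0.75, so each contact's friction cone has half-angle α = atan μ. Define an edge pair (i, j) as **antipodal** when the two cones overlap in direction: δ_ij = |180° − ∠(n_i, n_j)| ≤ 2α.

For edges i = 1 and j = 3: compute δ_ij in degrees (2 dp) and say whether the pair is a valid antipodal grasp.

δ = 14.48°, valid

α = atan 0.75 = 36.87°;  2α = 73.74°
edge 1: e_1 = (+5.30, +1.89);  n_1 = (+0.3359, -0.9419)
edge 3: e_3 = (-4.06, -2.75);  n_3 = (-0.5608, +0.8279)
∠(n_1, n_3) = 165.52°
δ = |180° − 165.52°| = 14.48°
14.48° ≤ 2α = 73.74°  →  valid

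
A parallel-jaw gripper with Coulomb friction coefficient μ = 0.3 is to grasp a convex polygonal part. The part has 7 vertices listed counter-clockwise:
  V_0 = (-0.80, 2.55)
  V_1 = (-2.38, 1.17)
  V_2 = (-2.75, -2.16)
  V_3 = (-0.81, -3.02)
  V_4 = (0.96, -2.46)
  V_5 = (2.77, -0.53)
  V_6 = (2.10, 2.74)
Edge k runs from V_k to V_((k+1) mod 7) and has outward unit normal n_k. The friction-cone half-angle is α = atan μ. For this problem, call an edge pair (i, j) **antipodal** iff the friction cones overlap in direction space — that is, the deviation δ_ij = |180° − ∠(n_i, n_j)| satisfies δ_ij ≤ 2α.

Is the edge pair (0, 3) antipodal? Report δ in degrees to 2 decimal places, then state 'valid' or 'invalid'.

δ = 23.58°, valid

α = atan 0.3 = 16.70°;  2α = 33.40°
edge 0: e_0 = (-1.58, -1.38);  n_0 = (-0.6578, +0.7532)
edge 3: e_3 = (+1.77, +0.56);  n_3 = (+0.3016, -0.9534)
∠(n_0, n_3) = 156.42°
δ = |180° − 156.42°| = 23.58°
23.58° ≤ 2α = 33.40°  →  valid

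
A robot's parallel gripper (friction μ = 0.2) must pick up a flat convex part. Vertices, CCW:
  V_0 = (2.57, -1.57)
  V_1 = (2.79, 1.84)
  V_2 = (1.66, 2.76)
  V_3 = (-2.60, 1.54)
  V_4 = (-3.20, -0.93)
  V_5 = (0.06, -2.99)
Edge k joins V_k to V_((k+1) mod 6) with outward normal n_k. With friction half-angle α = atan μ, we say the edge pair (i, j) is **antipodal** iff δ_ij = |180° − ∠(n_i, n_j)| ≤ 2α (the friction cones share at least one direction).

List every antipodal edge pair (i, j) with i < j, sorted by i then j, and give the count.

α = atan 0.2 = 11.31°;  2α = 22.62°
n_0 = (+0.9979, -0.0644)
n_1 = (+0.6314, +0.7755)
n_2 = (-0.2753, +0.9614)
n_3 = (-0.9717, +0.2361)
n_4 = (-0.5342, -0.8454)
n_5 = (+0.4924, -0.8704)
  (0,1): δ = 125.46°  ·
  (0,2): δ = 70.33°  ·
  (0,3): δ = 9.96°  ✓
  (0,4): δ = 61.40°  ·
  (0,5): δ = 123.19°  ·
  (1,2): δ = 124.87°  ·
  (1,3): δ = 64.50°  ·
  (1,4): δ = 6.86°  ✓
  (1,5): δ = 68.65°  ·
  (2,3): δ = 119.63°  ·
  (2,4): δ = 48.27°  ·
  (2,5): δ = 13.52°  ✓
  (3,4): δ = 108.64°  ·
  (3,5): δ = 46.85°  ·
  (4,5): δ = 118.21°  ·
antipodal pairs: 3

count = 3; pairs: (0,3), (1,4), (2,5)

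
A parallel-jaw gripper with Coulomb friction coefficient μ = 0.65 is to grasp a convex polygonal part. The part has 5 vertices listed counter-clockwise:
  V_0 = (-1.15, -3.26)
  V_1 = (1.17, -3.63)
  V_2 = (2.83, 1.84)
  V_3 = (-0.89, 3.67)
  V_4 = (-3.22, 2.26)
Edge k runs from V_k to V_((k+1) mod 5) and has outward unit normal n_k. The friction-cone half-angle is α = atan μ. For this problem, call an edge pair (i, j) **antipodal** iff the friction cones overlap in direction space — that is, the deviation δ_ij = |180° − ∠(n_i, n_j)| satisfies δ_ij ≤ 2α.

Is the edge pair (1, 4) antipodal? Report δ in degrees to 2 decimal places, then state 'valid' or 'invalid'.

δ = 37.44°, valid

α = atan 0.65 = 33.02°;  2α = 66.05°
edge 1: e_1 = (+1.66, +5.47);  n_1 = (+0.9569, -0.2904)
edge 4: e_4 = (+2.07, -5.52);  n_4 = (-0.9363, -0.3511)
∠(n_1, n_4) = 142.56°
δ = |180° − 142.56°| = 37.44°
37.44° ≤ 2α = 66.05°  →  valid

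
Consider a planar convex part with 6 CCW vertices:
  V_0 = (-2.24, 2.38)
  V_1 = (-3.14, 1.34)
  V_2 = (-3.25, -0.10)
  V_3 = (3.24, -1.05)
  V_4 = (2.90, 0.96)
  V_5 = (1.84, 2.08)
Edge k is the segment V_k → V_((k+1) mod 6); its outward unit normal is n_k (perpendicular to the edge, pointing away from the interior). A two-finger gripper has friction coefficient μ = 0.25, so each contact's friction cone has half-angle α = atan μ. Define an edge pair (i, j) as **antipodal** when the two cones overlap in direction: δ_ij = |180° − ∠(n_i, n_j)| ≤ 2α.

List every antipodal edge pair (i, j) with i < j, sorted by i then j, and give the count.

count = 2; pairs: (1,3), (2,5)

α = atan 0.25 = 14.04°;  2α = 28.07°
n_0 = (-0.7562, +0.6544)
n_1 = (-0.9971, +0.0762)
n_2 = (-0.1448, -0.9895)
n_3 = (+0.9860, +0.1668)
n_4 = (+0.7263, +0.6874)
n_5 = (+0.0733, +0.9973)
  (0,1): δ = 143.50°  ·
  (0,2): δ = 57.46°  ·
  (0,3): δ = 50.47°  ·
  (0,4): δ = 84.30°  ·
  (0,5): δ = 126.67°  ·
  (1,2): δ = 93.96°  ·
  (1,3): δ = 13.97°  ✓
  (1,4): δ = 47.79°  ·
  (1,5): δ = 90.16°  ·
  (2,3): δ = 72.07°  ·
  (2,4): δ = 38.25°  ·
  (2,5): δ = 4.12°  ✓
  (3,4): δ = 146.18°  ·
  (3,5): δ = 103.81°  ·
  (4,5): δ = 137.63°  ·
antipodal pairs: 2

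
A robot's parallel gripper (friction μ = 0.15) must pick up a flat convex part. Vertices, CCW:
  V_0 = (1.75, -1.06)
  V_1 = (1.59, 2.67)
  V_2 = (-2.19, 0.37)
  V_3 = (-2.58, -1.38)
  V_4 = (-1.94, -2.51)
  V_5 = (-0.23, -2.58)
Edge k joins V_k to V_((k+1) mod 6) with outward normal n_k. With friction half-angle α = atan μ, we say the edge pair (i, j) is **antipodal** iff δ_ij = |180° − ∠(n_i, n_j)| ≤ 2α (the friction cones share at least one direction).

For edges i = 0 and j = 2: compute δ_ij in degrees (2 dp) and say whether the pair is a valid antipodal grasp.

δ = 15.02°, valid

α = atan 0.15 = 8.53°;  2α = 17.06°
edge 0: e_0 = (-0.16, +3.73);  n_0 = (+0.9991, +0.0429)
edge 2: e_2 = (-0.39, -1.75);  n_2 = (-0.9761, +0.2175)
∠(n_0, n_2) = 164.98°
δ = |180° − 164.98°| = 15.02°
15.02° ≤ 2α = 17.06°  →  valid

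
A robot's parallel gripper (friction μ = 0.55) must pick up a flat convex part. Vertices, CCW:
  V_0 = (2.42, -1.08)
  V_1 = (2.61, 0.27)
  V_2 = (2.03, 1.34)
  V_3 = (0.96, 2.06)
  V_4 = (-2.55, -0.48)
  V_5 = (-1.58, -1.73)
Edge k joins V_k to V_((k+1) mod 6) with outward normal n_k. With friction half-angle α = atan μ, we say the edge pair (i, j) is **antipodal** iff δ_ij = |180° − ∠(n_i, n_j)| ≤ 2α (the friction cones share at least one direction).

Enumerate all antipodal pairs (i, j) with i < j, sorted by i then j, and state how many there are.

count = 6; pairs: (0,3), (0,4), (1,4), (2,4), (2,5), (3,5)

α = atan 0.55 = 28.81°;  2α = 57.62°
n_0 = (+0.9902, -0.1394)
n_1 = (+0.8791, +0.4765)
n_2 = (+0.5583, +0.8297)
n_3 = (-0.5862, +0.8101)
n_4 = (-0.7900, -0.6131)
n_5 = (+0.1604, -0.9871)
  (0,1): δ = 143.53°  ·
  (0,2): δ = 115.93°  ·
  (0,3): δ = 46.10°  ✓
  (0,4): δ = 45.82°  ✓
  (0,5): δ = 107.24°  ·
  (1,2): δ = 152.40°  ·
  (1,3): δ = 82.57°  ·
  (1,4): δ = 9.35°  ✓
  (1,5): δ = 70.77°  ·
  (2,3): δ = 110.17°  ·
  (2,4): δ = 18.25°  ✓
  (2,5): δ = 43.17°  ✓
  (3,4): δ = 88.08°  ·
  (3,5): δ = 26.66°  ✓
  (4,5): δ = 118.58°  ·
antipodal pairs: 6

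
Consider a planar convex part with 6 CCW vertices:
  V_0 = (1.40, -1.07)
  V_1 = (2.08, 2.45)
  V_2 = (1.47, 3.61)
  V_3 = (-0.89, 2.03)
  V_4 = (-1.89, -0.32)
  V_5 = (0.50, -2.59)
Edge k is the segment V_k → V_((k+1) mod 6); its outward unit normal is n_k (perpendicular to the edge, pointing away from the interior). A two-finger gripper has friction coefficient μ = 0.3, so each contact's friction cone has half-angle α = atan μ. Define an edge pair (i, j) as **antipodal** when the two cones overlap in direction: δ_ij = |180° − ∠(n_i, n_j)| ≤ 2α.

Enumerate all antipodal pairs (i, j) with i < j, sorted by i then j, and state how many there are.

count = 4; pairs: (0,3), (1,4), (2,5), (3,5)

α = atan 0.3 = 16.70°;  2α = 33.40°
n_0 = (+0.9818, -0.1897)
n_1 = (+0.8851, +0.4654)
n_2 = (-0.5563, +0.8310)
n_3 = (-0.9202, +0.3916)
n_4 = (-0.6887, -0.7251)
n_5 = (+0.8605, -0.5095)
  (0,1): δ = 141.33°  ·
  (0,2): δ = 45.26°  ·
  (0,3): δ = 12.12°  ✓
  (0,4): δ = 57.41°  ·
  (0,5): δ = 160.30°  ·
  (1,2): δ = 83.94°  ·
  (1,3): δ = 50.79°  ·
  (1,4): δ = 18.74°  ✓
  (1,5): δ = 121.63°  ·
  (2,3): δ = 146.85°  ·
  (2,4): δ = 77.33°  ·
  (2,5): δ = 25.57°  ✓
  (3,4): δ = 110.47°  ·
  (3,5): δ = 7.58°  ✓
  (4,5): δ = 77.11°  ·
antipodal pairs: 4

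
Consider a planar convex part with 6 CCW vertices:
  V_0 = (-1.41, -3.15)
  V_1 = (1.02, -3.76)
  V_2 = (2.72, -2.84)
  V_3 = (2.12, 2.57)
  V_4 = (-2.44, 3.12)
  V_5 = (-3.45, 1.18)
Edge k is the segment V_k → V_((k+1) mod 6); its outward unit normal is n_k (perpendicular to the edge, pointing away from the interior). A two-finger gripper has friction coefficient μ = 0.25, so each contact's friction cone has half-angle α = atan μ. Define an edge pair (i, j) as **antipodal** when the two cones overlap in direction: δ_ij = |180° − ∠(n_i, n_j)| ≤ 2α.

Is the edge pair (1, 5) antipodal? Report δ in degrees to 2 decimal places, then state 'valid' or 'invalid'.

δ = 86.81°, invalid

α = atan 0.25 = 14.04°;  2α = 28.07°
edge 1: e_1 = (+1.70, +0.92);  n_1 = (+0.4759, -0.8795)
edge 5: e_5 = (+2.04, -4.33);  n_5 = (-0.9046, -0.4262)
∠(n_1, n_5) = 93.19°
δ = |180° − 93.19°| = 86.81°
86.81° > 2α = 28.07°  →  invalid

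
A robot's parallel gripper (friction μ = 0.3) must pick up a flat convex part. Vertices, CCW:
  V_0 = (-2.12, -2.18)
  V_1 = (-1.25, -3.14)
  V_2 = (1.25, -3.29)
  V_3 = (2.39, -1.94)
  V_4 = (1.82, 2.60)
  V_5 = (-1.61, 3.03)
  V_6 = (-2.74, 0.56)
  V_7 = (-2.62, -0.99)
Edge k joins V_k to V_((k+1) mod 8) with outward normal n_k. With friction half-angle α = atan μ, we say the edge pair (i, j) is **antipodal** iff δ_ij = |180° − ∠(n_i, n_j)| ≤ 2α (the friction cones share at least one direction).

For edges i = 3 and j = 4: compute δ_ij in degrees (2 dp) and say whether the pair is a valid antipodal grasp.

δ = 104.30°, invalid

α = atan 0.3 = 16.70°;  2α = 33.40°
edge 3: e_3 = (-0.57, +4.54);  n_3 = (+0.9922, +0.1246)
edge 4: e_4 = (-3.43, +0.43);  n_4 = (+0.1244, +0.9922)
∠(n_3, n_4) = 75.70°
δ = |180° − 75.70°| = 104.30°
104.30° > 2α = 33.40°  →  invalid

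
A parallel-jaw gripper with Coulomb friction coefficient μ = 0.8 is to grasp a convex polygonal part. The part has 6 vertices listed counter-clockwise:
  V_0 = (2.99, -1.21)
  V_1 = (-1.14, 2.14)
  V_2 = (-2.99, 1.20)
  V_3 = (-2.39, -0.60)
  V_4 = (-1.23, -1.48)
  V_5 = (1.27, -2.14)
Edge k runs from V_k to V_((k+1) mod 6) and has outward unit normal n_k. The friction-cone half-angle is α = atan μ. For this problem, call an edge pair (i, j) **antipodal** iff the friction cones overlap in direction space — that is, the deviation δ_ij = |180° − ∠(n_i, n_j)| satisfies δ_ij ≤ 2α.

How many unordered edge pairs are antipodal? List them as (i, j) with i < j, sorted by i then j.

α = atan 0.8 = 38.66°;  2α = 77.32°
n_0 = (+0.6300, +0.7766)
n_1 = (-0.4530, +0.8915)
n_2 = (-0.9487, -0.3162)
n_3 = (-0.6044, -0.7967)
n_4 = (-0.2553, -0.9669)
n_5 = (+0.4756, -0.8796)
  (0,1): δ = 114.02°  ·
  (0,2): δ = 32.52°  ✓
  (0,3): δ = 1.86°  ✓
  (0,4): δ = 24.26°  ✓
  (0,5): δ = 67.45°  ✓
  (1,2): δ = 98.50°  ·
  (1,3): δ = 64.12°  ✓
  (1,4): δ = 41.72°  ✓
  (1,5): δ = 1.46°  ✓
  (2,3): δ = 145.62°  ·
  (2,4): δ = 123.22°  ·
  (2,5): δ = 80.03°  ·
  (3,4): δ = 157.60°  ·
  (3,5): δ = 114.42°  ·
  (4,5): δ = 136.81°  ·
antipodal pairs: 7

count = 7; pairs: (0,2), (0,3), (0,4), (0,5), (1,3), (1,4), (1,5)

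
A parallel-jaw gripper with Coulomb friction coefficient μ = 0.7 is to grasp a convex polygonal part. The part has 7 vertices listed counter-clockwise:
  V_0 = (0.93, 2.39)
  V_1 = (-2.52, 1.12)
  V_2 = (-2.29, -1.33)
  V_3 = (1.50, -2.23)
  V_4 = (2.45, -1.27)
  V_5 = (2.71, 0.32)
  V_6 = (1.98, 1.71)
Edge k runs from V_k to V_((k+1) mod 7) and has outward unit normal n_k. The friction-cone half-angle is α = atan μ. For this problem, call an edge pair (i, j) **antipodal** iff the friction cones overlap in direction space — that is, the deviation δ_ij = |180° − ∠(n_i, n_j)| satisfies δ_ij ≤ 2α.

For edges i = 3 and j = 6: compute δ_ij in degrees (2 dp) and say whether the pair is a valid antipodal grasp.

δ = 78.23°, invalid

α = atan 0.7 = 34.99°;  2α = 69.98°
edge 3: e_3 = (+0.95, +0.96);  n_3 = (+0.7108, -0.7034)
edge 6: e_6 = (-1.05, +0.68);  n_6 = (+0.5436, +0.8394)
∠(n_3, n_6) = 101.77°
δ = |180° − 101.77°| = 78.23°
78.23° > 2α = 69.98°  →  invalid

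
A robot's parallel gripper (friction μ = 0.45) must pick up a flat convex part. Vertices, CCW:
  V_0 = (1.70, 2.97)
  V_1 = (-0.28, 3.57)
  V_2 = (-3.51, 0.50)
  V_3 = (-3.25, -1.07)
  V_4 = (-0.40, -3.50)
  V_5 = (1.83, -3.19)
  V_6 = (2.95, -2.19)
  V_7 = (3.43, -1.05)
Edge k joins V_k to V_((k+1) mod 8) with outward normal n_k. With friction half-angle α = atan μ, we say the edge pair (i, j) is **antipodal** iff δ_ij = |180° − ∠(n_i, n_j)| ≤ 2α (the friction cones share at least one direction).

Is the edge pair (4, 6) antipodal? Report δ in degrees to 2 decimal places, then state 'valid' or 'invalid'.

δ = 120.75°, invalid

α = atan 0.45 = 24.23°;  2α = 48.46°
edge 4: e_4 = (+2.23, +0.31);  n_4 = (+0.1377, -0.9905)
edge 6: e_6 = (+0.48, +1.14);  n_6 = (+0.9216, -0.3881)
∠(n_4, n_6) = 59.25°
δ = |180° − 59.25°| = 120.75°
120.75° > 2α = 48.46°  →  invalid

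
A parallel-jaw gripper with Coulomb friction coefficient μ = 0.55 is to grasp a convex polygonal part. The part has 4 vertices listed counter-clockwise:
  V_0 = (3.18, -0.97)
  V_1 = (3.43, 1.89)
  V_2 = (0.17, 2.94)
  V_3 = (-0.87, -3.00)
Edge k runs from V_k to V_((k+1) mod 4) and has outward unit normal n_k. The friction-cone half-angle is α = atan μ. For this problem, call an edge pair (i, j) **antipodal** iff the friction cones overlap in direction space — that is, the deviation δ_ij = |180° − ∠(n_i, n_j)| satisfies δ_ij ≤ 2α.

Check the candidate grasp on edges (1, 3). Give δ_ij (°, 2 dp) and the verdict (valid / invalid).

δ = 44.47°, valid

α = atan 0.55 = 28.81°;  2α = 57.62°
edge 1: e_1 = (-3.26, +1.05);  n_1 = (+0.3066, +0.9518)
edge 3: e_3 = (+4.05, +2.03);  n_3 = (+0.4481, -0.8940)
∠(n_1, n_3) = 135.53°
δ = |180° − 135.53°| = 44.47°
44.47° ≤ 2α = 57.62°  →  valid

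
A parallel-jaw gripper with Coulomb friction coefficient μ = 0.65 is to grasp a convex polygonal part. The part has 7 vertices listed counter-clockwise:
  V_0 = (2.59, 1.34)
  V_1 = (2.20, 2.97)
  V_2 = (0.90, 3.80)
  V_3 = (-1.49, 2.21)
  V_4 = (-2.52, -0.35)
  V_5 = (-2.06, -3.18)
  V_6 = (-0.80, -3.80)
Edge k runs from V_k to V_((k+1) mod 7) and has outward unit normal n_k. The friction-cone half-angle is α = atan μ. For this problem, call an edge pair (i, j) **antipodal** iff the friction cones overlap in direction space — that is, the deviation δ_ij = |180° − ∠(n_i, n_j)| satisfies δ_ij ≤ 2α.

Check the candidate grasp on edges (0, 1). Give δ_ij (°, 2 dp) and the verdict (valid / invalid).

α = atan 0.65 = 33.02°;  2α = 66.05°
edge 0: e_0 = (-0.39, +1.63);  n_0 = (+0.9725, +0.2327)
edge 1: e_1 = (-1.30, +0.83);  n_1 = (+0.5381, +0.8429)
∠(n_0, n_1) = 43.99°
δ = |180° − 43.99°| = 136.01°
136.01° > 2α = 66.05°  →  invalid

δ = 136.01°, invalid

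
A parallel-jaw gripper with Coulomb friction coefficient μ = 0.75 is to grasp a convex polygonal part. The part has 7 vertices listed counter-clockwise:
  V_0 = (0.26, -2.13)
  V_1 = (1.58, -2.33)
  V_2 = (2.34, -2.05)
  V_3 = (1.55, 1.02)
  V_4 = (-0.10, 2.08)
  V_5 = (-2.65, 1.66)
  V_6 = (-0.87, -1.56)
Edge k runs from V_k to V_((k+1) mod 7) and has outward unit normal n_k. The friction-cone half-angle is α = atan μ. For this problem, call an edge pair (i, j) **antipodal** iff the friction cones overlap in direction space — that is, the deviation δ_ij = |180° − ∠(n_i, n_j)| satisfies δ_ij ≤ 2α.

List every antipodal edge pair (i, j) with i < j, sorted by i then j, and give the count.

α = atan 0.75 = 36.87°;  2α = 73.74°
n_0 = (-0.1498, -0.9887)
n_1 = (+0.3457, -0.9383)
n_2 = (+0.9684, +0.2492)
n_3 = (+0.5405, +0.8413)
n_4 = (-0.1625, +0.9867)
n_5 = (-0.8752, -0.4838)
n_6 = (-0.4504, -0.8928)
  (0,1): δ = 151.16°  ·
  (0,2): δ = 66.95°  ✓
  (0,3): δ = 24.10°  ✓
  (0,4): δ = 17.97°  ✓
  (0,5): δ = 127.55°  ·
  (0,6): δ = 161.85°  ·
  (1,2): δ = 95.79°  ·
  (1,3): δ = 52.94°  ✓
  (1,4): δ = 10.87°  ✓
  (1,5): δ = 98.71°  ·
  (1,6): δ = 133.01°  ·
  (2,3): δ = 137.15°  ·
  (2,4): δ = 95.08°  ·
  (2,5): δ = 14.50°  ✓
  (2,6): δ = 48.80°  ✓
  (3,4): δ = 137.93°  ·
  (3,5): δ = 28.35°  ✓
  (3,6): δ = 5.95°  ✓
  (4,5): δ = 70.42°  ✓
  (4,6): δ = 36.12°  ✓
  (5,6): δ = 145.70°  ·
antipodal pairs: 11

count = 11; pairs: (0,2), (0,3), (0,4), (1,3), (1,4), (2,5), (2,6), (3,5), (3,6), (4,5), (4,6)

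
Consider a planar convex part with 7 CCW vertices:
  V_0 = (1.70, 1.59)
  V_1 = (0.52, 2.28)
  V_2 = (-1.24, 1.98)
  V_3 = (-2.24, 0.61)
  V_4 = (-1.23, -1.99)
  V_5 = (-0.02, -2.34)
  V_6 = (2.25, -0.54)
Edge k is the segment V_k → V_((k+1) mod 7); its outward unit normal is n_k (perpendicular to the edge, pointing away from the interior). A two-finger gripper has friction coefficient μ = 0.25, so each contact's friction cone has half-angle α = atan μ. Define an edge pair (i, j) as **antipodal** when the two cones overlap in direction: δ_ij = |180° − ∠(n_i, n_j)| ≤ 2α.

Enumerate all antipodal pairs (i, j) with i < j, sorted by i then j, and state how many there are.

count = 4; pairs: (0,4), (1,4), (2,5), (3,6)

α = atan 0.25 = 14.04°;  2α = 28.07°
n_0 = (+0.5048, +0.8632)
n_1 = (-0.1680, +0.9858)
n_2 = (-0.8077, +0.5896)
n_3 = (-0.9321, -0.3621)
n_4 = (-0.2779, -0.9606)
n_5 = (+0.6213, -0.7836)
n_6 = (+0.9682, +0.2500)
  (0,1): δ = 140.01°  ·
  (0,2): δ = 95.81°  ·
  (0,3): δ = 38.45°  ·
  (0,4): δ = 14.18°  ✓
  (0,5): δ = 68.73°  ·
  (0,6): δ = 134.80°  ·
  (1,2): δ = 135.80°  ·
  (1,3): δ = 78.44°  ·
  (1,4): δ = 25.81°  ✓
  (1,5): δ = 28.74°  ·
  (1,6): δ = 94.81°  ·
  (2,3): δ = 122.64°  ·
  (2,4): δ = 70.01°  ·
  (2,5): δ = 15.46°  ✓
  (2,6): δ = 50.61°  ·
  (3,4): δ = 127.36°  ·
  (3,5): δ = 72.82°  ·
  (3,6): δ = 6.75°  ✓
  (4,5): δ = 125.45°  ·
  (4,6): δ = 59.39°  ·
  (5,6): δ = 113.93°  ·
antipodal pairs: 4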